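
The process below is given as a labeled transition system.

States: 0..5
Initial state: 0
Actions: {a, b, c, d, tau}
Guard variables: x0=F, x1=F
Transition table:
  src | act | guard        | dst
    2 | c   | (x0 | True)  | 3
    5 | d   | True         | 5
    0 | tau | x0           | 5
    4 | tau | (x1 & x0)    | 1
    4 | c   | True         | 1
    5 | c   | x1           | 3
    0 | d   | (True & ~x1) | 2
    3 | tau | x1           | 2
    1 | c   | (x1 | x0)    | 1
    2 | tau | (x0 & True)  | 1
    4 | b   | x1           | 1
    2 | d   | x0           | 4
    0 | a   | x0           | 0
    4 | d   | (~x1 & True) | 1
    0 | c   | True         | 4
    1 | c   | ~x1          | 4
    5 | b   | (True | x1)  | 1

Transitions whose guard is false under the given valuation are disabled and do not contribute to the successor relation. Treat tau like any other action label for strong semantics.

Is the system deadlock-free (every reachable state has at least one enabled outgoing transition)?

Reach set: {0,1,2,3,4}
  0: c→4  d→2  [deg 2]
  1: c→4  [deg 1]
  2: c→3  [deg 1]
  3: ∅  [no exit]
  4: c→1  d→1  [deg 2]
trace reaching 3: d·c

Answer: DEADLOCK at state 3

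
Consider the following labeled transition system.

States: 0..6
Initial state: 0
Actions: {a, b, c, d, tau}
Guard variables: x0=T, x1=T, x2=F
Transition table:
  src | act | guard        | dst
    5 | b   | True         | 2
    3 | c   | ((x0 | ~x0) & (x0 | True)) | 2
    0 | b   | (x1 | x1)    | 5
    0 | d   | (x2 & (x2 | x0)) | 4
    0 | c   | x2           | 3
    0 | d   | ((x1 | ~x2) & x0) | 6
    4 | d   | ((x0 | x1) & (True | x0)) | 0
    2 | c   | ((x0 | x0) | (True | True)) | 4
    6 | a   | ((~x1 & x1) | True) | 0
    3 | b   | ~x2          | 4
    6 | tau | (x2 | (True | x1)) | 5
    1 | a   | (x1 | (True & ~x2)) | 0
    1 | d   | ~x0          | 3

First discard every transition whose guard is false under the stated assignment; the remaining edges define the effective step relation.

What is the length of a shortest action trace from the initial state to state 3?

Breadth-first toward 3:
  depth 0: {0}
  depth 1: {5,6}
  depth 2: {2}
  depth 3: {4}
3 never appears.

Answer: UNREACHABLE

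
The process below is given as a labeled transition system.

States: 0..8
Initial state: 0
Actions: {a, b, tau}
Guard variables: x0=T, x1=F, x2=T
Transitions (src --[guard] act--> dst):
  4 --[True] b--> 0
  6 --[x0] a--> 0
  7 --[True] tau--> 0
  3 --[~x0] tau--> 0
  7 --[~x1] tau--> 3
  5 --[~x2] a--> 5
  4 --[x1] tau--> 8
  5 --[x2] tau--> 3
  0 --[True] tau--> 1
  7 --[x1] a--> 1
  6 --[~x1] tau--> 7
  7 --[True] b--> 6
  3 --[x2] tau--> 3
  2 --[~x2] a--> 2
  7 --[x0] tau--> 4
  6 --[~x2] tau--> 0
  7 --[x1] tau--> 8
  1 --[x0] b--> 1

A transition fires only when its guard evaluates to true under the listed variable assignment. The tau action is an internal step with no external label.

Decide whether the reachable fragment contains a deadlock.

Reachable = {0,1}
  0: tau→1  [1 exit(s)]
  1: b→1  [1 exit(s)]

Answer: DEADLOCK-FREE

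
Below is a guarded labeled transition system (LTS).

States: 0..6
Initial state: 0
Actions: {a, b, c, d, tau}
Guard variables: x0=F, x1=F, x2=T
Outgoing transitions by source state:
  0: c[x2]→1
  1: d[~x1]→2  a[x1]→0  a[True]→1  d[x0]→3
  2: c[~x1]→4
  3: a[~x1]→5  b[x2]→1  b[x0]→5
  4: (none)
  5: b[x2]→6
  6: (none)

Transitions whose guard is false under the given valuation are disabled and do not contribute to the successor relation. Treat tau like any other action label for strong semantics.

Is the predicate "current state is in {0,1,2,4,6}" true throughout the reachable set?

Answer: INVARIANT HOLDS

Trace:
Inv-set: {0,1,2,4,6}
Reachable = {0,1,2,4}
  0: ✓
  1: ✓
  2: ✓
  4: ✓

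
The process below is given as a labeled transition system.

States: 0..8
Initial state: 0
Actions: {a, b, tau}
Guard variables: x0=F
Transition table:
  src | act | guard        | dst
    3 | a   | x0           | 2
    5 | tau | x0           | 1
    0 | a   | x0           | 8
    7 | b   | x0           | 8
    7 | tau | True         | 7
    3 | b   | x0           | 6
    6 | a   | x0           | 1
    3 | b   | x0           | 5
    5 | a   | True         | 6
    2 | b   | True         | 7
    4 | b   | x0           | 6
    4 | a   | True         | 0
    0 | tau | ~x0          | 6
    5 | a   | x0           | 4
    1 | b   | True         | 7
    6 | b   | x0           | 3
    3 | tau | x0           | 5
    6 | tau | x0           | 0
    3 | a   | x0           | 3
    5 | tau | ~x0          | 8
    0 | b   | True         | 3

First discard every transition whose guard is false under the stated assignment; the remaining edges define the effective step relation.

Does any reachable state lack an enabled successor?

Reach set: {0,3,6}
  0: b→3  tau→6  [2 exit(s)]
  3: ∅  [STUCK]
  6: ∅  [STUCK]
Path to 3: b

Answer: DEADLOCK at state 3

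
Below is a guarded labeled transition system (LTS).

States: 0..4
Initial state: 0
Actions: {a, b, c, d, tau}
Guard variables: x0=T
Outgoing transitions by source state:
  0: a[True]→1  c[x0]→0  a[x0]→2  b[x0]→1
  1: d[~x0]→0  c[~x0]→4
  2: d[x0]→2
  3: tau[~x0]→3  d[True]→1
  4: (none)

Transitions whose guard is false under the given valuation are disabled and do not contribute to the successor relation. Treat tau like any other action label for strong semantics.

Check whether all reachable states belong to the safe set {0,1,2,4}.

Answer: INVARIANT HOLDS

Trace:
Safe = {0,1,2,4}
Reach set: {0,1,2}
  0: safe
  1: safe
  2: safe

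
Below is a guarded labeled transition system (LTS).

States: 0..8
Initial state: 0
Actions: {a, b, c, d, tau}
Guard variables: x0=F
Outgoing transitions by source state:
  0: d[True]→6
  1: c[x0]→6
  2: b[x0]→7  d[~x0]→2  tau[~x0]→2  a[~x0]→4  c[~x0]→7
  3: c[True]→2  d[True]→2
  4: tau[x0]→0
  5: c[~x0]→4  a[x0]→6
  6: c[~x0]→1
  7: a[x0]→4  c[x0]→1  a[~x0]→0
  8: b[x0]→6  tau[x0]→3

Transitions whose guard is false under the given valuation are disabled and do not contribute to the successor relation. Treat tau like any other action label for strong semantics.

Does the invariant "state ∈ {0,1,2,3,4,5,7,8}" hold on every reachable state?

Inv-set: {0,1,2,3,4,5,7,8}
Reachable = {0,1,6}
  0: ✓
  1: ✓
  6: outside
counterexample path to 6: d

Answer: INVARIANT VIOLATED at state 6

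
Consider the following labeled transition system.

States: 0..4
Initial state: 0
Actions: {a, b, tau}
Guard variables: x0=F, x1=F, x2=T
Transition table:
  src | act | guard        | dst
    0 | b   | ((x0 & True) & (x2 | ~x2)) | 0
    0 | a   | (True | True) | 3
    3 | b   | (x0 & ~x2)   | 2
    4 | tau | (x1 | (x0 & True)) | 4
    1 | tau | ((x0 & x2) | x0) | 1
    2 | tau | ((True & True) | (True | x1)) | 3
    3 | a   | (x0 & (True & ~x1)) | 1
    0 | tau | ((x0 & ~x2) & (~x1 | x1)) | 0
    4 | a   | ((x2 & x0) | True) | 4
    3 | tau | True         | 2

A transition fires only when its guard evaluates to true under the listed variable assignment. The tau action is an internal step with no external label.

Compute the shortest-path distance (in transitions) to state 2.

Breadth-first toward 2:
  depth 0: {0}
  depth 1: {3}
  depth 2: {2}
2 enters at depth 2; path a·tau

Answer: 2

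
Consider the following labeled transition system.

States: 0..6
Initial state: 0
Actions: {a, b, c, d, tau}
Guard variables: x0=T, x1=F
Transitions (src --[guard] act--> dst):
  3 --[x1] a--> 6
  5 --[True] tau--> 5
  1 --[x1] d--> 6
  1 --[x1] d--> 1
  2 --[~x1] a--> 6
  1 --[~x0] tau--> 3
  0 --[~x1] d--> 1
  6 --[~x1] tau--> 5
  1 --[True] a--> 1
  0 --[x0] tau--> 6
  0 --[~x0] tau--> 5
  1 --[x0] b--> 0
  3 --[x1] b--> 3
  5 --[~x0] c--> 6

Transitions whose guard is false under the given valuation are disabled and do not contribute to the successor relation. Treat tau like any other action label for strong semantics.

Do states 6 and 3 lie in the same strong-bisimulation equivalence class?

Refine partition for ~:
  π0 = {{0,1,2,3,4,5,6}}
  π1 = {{0},{1},{2},{3,4},{5,6}}
Fixed point at round 2; 5 class(es).
class of 6: {5,6}; class of 3: {3,4}

Answer: NOT BISIMILAR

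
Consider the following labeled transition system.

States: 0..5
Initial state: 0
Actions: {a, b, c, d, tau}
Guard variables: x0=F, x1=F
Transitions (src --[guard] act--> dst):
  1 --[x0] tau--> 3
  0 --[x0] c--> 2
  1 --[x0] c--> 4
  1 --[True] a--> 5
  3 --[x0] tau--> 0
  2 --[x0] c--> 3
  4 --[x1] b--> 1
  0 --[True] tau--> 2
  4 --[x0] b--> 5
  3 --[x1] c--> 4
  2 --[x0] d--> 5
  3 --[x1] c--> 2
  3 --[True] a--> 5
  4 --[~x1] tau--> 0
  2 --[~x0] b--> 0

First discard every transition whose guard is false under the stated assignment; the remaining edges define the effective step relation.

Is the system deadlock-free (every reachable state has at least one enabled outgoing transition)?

Reachable = {0,2}
  0: tau→2  [deg 1]
  2: b→0  [deg 1]

Answer: DEADLOCK-FREE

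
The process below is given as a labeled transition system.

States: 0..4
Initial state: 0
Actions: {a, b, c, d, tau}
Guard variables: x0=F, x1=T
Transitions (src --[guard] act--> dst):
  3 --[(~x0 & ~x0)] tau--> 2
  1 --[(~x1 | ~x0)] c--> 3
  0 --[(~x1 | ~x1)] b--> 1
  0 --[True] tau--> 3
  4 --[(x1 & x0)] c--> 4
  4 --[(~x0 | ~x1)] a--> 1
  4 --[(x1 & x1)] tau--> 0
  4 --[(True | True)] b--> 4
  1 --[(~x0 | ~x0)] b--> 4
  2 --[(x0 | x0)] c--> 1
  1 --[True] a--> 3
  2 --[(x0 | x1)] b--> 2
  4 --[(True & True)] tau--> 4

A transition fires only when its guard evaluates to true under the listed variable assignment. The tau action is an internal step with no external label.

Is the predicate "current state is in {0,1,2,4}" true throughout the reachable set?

Safe = {0,1,2,4}
R = {0,2,3}
  0: safe
  2: safe
  3: VIOLATES
reach 3 via tau — violates

Answer: INVARIANT VIOLATED at state 3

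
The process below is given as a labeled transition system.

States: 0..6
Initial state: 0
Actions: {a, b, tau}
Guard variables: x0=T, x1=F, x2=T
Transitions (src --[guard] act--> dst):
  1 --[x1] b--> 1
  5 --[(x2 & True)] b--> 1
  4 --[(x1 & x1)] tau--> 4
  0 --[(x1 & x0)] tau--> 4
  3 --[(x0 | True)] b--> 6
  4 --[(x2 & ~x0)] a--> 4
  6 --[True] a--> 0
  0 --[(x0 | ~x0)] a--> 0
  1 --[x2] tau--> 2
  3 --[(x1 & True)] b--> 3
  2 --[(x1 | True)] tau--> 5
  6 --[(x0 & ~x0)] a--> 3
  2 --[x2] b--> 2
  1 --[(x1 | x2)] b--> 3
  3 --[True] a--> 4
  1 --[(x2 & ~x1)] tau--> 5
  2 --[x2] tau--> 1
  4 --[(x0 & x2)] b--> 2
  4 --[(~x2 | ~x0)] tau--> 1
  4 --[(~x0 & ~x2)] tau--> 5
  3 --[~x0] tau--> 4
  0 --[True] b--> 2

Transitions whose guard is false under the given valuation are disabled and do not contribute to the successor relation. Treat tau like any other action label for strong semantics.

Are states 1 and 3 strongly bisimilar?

Answer: NOT BISIMILAR

Trace:
Refine partition for ~:
  P[0] = {{0,1,2,3,4,5,6}}
  P[1] = {{0,3},{1,2},{4,5},{6}}
  P[2] = {{0},{1},{2},{3},{4,5},{6}}
  P[3] = {{0},{1},{2},{3},{4},{5},{6}}
7 equivalence class(es) (converged in 4)
1∈{1}, 3∈{3}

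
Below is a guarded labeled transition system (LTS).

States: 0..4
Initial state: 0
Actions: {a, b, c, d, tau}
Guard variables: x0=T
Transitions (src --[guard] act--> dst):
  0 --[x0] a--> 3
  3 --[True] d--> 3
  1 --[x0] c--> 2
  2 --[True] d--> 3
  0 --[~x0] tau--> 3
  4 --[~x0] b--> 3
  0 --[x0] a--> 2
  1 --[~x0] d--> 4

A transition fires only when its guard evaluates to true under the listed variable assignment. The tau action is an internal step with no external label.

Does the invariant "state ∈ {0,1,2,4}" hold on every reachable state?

Answer: INVARIANT VIOLATED at state 3

Analysis:
Safe = {0,1,2,4}
Reach set: {0,2,3}
  0: safe
  2: safe
  3: VIOLATES
reach 3 via a — violates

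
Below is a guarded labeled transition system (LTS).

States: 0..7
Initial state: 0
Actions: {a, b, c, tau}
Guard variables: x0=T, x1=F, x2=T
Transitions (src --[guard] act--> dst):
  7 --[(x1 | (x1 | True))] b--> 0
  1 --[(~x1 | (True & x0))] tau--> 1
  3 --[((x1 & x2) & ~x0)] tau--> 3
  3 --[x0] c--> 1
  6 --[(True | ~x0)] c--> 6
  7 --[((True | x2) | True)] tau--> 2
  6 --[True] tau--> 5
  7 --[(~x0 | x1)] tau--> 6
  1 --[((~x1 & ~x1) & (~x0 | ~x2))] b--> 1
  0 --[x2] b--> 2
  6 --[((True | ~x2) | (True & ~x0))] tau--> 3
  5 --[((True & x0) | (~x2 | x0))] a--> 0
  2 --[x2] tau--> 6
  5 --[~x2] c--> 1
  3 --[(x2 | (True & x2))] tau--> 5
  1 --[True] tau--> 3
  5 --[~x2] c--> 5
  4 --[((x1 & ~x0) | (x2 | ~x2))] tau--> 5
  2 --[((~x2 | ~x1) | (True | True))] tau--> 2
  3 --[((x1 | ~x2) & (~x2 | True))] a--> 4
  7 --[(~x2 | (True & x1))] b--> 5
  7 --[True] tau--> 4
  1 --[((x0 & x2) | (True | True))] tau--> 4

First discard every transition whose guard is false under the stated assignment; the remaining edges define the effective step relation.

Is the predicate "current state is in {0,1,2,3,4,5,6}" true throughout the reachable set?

Inv-set: {0,1,2,3,4,5,6}
Reach set: {0,1,2,3,4,5,6}
  0: ok
  1: ok
  2: ok
  3: ok
  4: ok
  5: ok
  6: ok

Answer: INVARIANT HOLDS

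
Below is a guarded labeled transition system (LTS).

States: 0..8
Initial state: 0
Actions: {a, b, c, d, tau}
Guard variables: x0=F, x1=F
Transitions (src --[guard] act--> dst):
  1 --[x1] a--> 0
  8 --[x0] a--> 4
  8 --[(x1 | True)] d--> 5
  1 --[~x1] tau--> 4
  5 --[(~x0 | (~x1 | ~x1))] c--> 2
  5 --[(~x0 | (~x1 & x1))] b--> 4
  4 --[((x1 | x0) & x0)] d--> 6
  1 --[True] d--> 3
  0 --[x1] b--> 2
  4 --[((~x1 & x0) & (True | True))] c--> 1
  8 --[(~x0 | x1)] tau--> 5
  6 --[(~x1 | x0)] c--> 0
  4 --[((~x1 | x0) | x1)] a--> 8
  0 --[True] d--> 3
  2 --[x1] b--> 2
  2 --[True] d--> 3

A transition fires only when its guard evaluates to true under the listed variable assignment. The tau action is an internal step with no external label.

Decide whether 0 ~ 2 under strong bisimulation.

Refine partition for ~:
  P[0] = {{0,1,2,3,4,5,6,7,8}}
  P[1] = {{0,2},{1,8},{3,7},{4},{5},{6}}
  P[2] = {{0,2},{1},{3,7},{4},{5},{6},{8}}
7 equivalence class(es) (converged in 3)
class of 0: {0,2}; class of 2: {0,2}

Answer: BISIMILAR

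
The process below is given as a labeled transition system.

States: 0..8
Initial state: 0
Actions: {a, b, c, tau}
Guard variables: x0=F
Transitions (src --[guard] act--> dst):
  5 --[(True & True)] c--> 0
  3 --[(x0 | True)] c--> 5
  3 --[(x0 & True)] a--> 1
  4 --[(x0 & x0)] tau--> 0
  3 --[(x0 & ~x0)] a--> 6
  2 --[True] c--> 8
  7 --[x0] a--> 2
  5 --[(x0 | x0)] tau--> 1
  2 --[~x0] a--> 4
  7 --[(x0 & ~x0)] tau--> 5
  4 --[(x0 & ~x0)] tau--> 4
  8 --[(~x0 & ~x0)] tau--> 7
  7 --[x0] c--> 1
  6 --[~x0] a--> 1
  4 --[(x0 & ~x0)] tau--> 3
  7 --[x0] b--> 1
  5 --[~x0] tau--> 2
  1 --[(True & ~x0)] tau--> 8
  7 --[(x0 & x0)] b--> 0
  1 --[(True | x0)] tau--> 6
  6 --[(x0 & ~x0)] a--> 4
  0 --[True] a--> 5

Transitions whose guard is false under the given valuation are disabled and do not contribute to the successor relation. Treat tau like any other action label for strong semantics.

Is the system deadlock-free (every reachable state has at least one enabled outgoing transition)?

R = {0,2,4,5,7,8}
  0: a→5  [1 out]
  2: a→4  c→8  [2 out]
  4: ∅  [no exit]
  5: c→0  tau→2  [2 out]
  7: ∅  [no exit]
  8: tau→7  [1 out]
witness 4: a·tau·a

Answer: DEADLOCK at state 4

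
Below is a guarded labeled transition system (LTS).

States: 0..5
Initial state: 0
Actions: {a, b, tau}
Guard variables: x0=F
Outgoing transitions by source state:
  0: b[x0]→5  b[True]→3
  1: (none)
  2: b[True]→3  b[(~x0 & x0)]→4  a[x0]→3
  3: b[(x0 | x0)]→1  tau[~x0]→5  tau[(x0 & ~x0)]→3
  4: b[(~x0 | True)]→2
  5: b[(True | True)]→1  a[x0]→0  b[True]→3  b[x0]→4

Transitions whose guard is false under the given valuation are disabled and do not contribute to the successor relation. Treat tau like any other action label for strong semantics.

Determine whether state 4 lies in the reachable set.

6 transition(s) survive guard evaluation.
Layer 0: {0}
Layer 1: {3}  now seen {0,3}
Layer 2: {5}  now seen {0,3,5}
Layer 3: {1}  now seen {0,1,3,5}
Reach set: {0,1,3,5}

Answer: UNREACHABLE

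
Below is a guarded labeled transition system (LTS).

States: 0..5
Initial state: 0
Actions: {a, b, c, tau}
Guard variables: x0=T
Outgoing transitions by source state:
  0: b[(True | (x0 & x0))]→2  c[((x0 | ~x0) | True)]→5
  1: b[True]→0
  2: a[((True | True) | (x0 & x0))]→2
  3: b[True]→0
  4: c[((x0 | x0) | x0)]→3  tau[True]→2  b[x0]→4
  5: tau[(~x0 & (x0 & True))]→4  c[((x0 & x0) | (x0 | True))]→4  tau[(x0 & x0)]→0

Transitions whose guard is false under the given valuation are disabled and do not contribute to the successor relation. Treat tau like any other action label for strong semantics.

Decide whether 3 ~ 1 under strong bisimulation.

Answer: BISIMILAR

Working:
Compute ~ classes (split until stable):
  P[0] = {{0,1,2,3,4,5}}
  P[1] = {{0},{1,3},{2},{4},{5}}
stable after 2 split(s): 5 block(s)
3∈{1,3}, 1∈{1,3}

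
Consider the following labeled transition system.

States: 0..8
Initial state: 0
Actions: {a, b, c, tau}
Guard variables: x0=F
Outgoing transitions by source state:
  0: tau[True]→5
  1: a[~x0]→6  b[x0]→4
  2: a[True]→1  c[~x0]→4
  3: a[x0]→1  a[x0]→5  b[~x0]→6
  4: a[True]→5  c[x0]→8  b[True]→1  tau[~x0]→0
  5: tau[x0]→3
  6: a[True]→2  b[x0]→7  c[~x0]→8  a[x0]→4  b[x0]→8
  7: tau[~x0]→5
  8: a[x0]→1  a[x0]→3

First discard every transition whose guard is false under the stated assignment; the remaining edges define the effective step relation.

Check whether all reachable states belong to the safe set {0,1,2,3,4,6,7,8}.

Answer: INVARIANT VIOLATED at state 5

Working:
Inv-set: {0,1,2,3,4,6,7,8}
Reach set: {0,5}
  0: ✓
  5: outside
reach 5 via tau — violates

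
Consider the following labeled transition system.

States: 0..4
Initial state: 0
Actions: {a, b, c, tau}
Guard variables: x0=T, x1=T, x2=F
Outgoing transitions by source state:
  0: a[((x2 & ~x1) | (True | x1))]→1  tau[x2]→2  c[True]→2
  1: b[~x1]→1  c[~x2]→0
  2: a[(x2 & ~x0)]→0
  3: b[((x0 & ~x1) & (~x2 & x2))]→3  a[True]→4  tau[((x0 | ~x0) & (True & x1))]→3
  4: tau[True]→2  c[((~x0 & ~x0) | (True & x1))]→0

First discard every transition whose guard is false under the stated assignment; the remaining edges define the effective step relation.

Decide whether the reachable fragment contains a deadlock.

Answer: DEADLOCK at state 2

Analysis:
Reachable = {0,1,2}
  0: a→1  c→2  [deg 2]
  1: c→0  [deg 1]
  2: ∅  [deadlock]
trace reaching 2: c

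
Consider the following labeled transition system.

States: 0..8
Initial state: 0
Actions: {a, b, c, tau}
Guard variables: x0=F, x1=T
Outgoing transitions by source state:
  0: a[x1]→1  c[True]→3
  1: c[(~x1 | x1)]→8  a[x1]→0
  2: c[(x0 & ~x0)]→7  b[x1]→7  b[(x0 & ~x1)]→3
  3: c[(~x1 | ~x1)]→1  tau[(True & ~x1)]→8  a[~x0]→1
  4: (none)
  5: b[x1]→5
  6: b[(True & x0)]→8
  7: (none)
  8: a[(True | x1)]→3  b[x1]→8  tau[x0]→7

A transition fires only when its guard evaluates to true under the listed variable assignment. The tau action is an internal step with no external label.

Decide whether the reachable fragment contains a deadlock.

Reachable = {0,1,3,8}
  0: a→1  c→3  [deg 2]
  1: a→0  c→8  [deg 2]
  3: a→1  [deg 1]
  8: a→3  b→8  [deg 2]

Answer: DEADLOCK-FREE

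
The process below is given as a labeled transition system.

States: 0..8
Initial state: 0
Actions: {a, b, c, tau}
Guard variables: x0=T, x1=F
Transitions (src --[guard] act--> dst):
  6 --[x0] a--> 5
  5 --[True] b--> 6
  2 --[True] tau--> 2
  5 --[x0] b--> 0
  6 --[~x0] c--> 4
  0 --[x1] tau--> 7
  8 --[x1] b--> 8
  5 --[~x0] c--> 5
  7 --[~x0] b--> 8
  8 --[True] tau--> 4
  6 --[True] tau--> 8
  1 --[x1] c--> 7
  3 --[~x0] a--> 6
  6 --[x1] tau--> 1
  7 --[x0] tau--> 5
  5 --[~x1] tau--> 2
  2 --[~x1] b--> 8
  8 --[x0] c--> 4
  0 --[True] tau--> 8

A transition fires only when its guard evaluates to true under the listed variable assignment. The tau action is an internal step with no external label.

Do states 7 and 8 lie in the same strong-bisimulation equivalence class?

Refine partition for ~:
  P[0] = {{0,1,2,3,4,5,6,7,8}}
  P[1] = {{0,7},{1,3,4},{2,5},{6},{8}}
  P[2] = {{0},{1,3,4},{2},{5},{6},{7},{8}}
Fixed point at round 3; 7 class(es).
[7]={7}  [8]={8}

Answer: NOT BISIMILAR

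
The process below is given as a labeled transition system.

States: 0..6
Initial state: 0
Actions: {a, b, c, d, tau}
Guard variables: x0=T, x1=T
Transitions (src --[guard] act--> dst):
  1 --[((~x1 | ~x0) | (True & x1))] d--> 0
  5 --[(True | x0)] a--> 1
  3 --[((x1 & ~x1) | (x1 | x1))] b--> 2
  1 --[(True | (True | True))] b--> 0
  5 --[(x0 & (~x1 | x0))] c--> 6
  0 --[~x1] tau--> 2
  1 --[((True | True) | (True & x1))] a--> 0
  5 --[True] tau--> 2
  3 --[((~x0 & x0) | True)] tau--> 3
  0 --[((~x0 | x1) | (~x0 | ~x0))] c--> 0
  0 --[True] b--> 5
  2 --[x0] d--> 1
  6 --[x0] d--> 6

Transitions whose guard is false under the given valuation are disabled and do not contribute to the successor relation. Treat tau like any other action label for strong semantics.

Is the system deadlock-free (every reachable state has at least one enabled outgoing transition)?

Answer: DEADLOCK-FREE

Working:
Reach set: {0,1,2,5,6}
  0: b→5  c→0  [2 exit(s)]
  1: a→0  b→0  d→0  [3 exit(s)]
  2: d→1  [1 exit(s)]
  5: a→1  c→6  tau→2  [3 exit(s)]
  6: d→6  [1 exit(s)]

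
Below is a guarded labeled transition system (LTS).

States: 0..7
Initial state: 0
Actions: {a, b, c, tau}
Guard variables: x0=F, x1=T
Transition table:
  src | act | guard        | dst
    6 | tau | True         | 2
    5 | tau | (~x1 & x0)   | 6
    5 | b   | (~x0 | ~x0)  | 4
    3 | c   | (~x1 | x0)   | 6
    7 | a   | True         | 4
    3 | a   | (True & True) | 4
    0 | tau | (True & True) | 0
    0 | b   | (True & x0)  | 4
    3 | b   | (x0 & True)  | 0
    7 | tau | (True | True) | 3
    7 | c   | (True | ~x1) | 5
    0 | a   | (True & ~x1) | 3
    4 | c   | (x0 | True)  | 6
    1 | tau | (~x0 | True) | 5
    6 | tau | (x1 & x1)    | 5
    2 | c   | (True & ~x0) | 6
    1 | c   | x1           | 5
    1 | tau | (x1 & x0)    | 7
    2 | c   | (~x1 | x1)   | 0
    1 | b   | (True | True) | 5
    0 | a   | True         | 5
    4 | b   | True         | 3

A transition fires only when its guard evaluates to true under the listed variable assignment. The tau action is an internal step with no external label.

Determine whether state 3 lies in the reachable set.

Answer: REACHABLE

Trace:
After dropping false guards: 16 live edges.
L0 = {0}
L1 = {5}  now seen {0,5}
L2 = {4}  now seen {0,4,5}
L3 = {3,6}  now seen {0,3,4,5,6}
L4 = {2}  now seen {0,2,3,4,5,6}
R = {0,2,3,4,5,6}
witness 3: a·b·b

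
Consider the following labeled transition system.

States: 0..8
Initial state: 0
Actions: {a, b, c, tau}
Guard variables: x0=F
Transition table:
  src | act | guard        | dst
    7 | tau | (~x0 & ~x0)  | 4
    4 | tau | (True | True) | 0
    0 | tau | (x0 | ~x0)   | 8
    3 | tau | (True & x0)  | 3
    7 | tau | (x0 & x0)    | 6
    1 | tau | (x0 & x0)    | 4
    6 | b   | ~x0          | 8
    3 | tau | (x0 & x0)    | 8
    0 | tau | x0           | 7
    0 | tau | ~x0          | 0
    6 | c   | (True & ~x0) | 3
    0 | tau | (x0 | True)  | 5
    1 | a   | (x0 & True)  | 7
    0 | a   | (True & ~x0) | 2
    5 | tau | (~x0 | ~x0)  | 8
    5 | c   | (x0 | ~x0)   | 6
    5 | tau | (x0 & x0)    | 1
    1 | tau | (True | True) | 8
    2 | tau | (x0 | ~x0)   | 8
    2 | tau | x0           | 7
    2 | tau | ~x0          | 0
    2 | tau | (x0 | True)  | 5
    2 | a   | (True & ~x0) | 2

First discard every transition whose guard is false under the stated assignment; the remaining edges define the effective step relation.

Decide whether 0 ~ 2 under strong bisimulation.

Answer: BISIMILAR

Analysis:
Compute ~ classes (split until stable):
  P[0] = {{0,1,2,3,4,5,6,7,8}}
  P[1] = {{0,2},{1,4,7},{3,8},{5},{6}}
  P[2] = {{0,2},{1},{3,8},{4},{5},{6},{7}}
Fixed point at round 3; 7 class(es).
[0]={0,2}  [2]={0,2}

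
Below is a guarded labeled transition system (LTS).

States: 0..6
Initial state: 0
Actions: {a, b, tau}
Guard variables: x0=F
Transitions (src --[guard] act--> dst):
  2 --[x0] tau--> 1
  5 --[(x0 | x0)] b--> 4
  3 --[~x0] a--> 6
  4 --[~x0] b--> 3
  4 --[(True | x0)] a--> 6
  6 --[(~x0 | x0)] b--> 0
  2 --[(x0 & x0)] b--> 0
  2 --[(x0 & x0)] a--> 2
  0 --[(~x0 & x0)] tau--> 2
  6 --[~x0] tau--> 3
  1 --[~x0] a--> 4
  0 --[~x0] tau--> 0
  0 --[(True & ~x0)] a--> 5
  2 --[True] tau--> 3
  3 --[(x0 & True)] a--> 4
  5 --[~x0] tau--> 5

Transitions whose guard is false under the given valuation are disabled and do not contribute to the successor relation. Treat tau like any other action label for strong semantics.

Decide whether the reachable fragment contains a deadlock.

R = {0,5}
  0: a→5  tau→0  [2 exit(s)]
  5: tau→5  [1 exit(s)]

Answer: DEADLOCK-FREE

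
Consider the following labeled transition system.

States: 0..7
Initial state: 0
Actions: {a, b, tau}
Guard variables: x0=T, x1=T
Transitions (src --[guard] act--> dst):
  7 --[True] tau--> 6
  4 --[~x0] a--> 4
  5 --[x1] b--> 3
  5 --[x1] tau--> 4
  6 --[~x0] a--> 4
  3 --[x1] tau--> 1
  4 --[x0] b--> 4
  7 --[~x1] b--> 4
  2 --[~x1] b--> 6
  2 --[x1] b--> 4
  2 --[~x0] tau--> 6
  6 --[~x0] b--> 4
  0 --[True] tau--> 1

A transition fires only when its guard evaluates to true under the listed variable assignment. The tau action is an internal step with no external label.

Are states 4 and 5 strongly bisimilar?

Refine partition for ~:
  round 0: {{0,1,2,3,4,5,6,7}}
  round 1: {{0,3,7},{1,6},{2,4},{5}}
4 equivalence class(es) (converged in 2)
4∈{2,4}, 5∈{5}

Answer: NOT BISIMILAR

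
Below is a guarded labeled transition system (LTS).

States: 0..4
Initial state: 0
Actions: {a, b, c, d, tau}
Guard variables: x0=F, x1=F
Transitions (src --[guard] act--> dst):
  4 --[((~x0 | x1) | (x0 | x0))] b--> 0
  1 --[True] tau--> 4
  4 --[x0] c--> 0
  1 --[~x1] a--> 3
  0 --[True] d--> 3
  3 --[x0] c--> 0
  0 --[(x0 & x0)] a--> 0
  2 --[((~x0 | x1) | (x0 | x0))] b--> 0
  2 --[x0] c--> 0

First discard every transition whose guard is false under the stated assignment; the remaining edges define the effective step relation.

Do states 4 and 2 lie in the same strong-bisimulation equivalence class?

Answer: BISIMILAR

Working:
Bisimulation quotient by refinement:
  π0 = {{0,1,2,3,4}}
  π1 = {{0},{1},{2,4},{3}}
stable after 2 split(s): 4 block(s)
[4]={2,4}  [2]={2,4}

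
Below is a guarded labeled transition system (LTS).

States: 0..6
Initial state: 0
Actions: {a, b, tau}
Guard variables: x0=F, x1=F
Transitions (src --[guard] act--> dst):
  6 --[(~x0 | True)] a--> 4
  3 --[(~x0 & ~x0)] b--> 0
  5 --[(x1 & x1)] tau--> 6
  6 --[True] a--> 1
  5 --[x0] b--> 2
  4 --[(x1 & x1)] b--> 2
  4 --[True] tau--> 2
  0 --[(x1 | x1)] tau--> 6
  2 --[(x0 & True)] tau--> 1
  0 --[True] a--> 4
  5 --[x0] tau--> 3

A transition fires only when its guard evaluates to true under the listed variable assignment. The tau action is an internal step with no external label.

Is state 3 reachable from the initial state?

Answer: UNREACHABLE

Working:
Guard filter leaves 5 enabled edge(s).
Layer 0: {0}
Layer 1: {4}  total {0,4}
Layer 2: {2}  total {0,2,4}
Reachable = {0,2,4}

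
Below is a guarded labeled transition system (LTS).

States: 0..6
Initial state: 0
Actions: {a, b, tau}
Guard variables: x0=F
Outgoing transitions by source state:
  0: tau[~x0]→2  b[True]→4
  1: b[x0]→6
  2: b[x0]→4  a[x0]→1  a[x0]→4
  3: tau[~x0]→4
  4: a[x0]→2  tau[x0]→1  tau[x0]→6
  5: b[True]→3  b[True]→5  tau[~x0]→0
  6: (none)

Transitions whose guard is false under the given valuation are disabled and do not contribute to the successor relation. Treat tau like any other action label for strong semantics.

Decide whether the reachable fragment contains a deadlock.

R = {0,2,4}
  0: b→4  tau→2  [2 exit(s)]
  2: ∅  [no exit]
  4: ∅  [no exit]
witness 2: tau

Answer: DEADLOCK at state 2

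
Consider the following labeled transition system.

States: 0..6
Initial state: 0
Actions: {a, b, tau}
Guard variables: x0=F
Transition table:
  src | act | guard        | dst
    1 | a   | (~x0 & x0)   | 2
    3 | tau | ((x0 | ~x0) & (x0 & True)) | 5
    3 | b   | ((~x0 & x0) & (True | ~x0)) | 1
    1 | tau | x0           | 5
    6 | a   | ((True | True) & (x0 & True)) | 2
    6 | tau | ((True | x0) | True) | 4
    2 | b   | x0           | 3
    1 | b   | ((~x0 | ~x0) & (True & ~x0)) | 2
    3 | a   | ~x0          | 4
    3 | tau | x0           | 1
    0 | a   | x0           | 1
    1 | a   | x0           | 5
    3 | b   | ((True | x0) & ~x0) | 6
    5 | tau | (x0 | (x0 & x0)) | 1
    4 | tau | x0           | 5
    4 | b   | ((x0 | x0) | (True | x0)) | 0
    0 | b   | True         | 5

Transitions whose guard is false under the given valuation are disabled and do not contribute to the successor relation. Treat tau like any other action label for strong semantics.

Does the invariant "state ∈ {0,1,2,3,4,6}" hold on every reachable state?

Answer: INVARIANT VIOLATED at state 5

Working:
Allowed set {0,1,2,3,4,6}
Reachable = {0,5}
  0: safe
  5: outside
witness against invariant: b → 5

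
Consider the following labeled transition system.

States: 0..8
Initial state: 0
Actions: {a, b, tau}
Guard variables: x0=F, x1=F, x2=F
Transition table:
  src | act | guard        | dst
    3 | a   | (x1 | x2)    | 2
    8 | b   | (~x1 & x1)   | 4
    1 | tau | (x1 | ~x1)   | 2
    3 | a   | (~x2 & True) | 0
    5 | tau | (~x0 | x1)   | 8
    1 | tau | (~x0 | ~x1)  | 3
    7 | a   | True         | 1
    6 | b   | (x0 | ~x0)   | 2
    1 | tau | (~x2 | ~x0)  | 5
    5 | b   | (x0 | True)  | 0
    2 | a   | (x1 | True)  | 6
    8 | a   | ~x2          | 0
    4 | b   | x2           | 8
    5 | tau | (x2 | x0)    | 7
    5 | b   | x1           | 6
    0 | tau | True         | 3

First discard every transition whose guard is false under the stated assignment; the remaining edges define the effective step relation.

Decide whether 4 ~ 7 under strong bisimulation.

Answer: NOT BISIMILAR

Trace:
Refine partition for ~:
  P[0] = {{0,1,2,3,4,5,6,7,8}}
  P[1] = {{0,1},{2,3,7,8},{4},{5},{6}}
  P[2] = {{0},{1},{2},{3,7,8},{4},{5},{6}}
  P[3] = {{0},{1},{2},{3,8},{4},{5},{6},{7}}
8 equivalence class(es) (converged in 4)
class of 4: {4}; class of 7: {7}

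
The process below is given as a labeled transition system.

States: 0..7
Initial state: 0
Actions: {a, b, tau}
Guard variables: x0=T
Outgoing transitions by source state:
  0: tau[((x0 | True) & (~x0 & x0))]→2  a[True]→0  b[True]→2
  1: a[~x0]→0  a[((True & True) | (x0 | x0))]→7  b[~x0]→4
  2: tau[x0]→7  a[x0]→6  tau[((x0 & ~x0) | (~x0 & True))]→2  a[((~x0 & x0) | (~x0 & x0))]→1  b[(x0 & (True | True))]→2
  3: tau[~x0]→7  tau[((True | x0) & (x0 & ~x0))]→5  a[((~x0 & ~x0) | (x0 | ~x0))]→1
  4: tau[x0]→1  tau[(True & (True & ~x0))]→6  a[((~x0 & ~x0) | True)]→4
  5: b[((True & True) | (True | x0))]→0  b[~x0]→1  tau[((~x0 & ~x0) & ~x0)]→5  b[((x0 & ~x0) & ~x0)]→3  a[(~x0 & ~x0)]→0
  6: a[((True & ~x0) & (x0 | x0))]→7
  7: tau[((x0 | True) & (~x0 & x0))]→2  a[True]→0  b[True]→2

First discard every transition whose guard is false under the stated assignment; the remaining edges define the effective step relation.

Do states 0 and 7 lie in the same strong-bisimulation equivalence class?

Compute ~ classes (split until stable):
  π0 = {{0,1,2,3,4,5,6,7}}
  π1 = {{0,7},{1,3},{2},{4},{5},{6}}
  π2 = {{0,7},{1},{2},{3},{4},{5},{6}}
7 equivalence class(es) (converged in 3)
class of 0: {0,7}; class of 7: {0,7}

Answer: BISIMILAR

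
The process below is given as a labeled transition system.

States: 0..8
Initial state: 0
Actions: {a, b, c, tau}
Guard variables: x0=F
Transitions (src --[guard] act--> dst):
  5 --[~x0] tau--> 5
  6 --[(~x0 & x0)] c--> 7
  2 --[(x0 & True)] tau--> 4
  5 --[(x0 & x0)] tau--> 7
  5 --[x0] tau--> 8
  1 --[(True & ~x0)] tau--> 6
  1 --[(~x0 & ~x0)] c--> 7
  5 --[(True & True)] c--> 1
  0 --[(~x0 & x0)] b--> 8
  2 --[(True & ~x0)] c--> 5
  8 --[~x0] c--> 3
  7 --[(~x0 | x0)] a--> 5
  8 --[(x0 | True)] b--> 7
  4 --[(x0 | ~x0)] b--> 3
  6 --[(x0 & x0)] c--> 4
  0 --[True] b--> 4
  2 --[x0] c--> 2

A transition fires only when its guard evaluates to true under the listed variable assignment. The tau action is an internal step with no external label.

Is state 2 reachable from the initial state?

Answer: UNREACHABLE

Trace:
After dropping false guards: 10 live edges.
depth 0: {0}
depth 1: {4}  now seen {0,4}
depth 2: {3}  now seen {0,3,4}
R = {0,3,4}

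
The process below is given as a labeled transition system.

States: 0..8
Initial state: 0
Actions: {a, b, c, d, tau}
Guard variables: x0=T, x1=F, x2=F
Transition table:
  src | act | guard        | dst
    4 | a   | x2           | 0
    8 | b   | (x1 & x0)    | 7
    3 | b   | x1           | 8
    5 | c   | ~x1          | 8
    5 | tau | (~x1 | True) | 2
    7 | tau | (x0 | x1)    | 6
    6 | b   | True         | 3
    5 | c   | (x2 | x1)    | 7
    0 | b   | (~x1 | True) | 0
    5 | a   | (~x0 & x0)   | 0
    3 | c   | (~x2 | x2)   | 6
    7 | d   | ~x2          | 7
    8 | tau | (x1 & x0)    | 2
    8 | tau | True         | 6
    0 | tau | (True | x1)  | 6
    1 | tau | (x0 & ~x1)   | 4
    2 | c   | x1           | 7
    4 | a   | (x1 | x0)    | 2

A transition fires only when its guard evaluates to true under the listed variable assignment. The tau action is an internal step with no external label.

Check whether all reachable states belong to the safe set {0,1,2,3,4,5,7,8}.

Inv-set: {0,1,2,3,4,5,7,8}
R = {0,3,6}
  0: ✓
  3: ✓
  6: VIOLATES
counterexample path to 6: tau

Answer: INVARIANT VIOLATED at state 6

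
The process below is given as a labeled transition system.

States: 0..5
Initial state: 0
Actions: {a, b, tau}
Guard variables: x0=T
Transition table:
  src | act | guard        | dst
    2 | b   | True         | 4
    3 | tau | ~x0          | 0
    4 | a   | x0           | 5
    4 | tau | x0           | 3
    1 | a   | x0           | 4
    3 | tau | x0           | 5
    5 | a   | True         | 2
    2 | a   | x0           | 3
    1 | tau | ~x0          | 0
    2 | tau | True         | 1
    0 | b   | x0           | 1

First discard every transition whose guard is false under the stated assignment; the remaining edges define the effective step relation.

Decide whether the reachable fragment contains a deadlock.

Answer: DEADLOCK-FREE

Working:
R = {0,1,2,3,4,5}
  0: b→1  [1 exit(s)]
  1: a→4  [1 exit(s)]
  2: a→3  b→4  tau→1  [3 exit(s)]
  3: tau→5  [1 exit(s)]
  4: a→5  tau→3  [2 exit(s)]
  5: a→2  [1 exit(s)]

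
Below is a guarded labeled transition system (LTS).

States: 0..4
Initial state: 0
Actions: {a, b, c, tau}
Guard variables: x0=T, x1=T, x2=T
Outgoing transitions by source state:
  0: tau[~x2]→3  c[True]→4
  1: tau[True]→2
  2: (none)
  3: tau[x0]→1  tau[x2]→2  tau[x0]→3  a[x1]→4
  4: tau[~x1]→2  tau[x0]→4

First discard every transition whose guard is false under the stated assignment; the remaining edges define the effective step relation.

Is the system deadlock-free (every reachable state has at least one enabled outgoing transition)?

Reach set: {0,4}
  0: c→4  [1 exit(s)]
  4: tau→4  [1 exit(s)]

Answer: DEADLOCK-FREE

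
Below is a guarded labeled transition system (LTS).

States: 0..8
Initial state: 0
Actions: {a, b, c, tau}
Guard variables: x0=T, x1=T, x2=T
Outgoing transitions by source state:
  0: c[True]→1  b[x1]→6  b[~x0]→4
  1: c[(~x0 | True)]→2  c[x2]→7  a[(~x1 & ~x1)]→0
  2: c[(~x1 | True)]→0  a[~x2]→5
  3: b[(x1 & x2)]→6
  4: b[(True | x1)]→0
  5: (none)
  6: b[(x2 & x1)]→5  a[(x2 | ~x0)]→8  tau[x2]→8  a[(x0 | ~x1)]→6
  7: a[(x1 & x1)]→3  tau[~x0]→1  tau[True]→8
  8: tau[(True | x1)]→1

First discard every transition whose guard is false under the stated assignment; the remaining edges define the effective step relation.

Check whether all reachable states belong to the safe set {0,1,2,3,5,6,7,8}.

Allowed set {0,1,2,3,5,6,7,8}
Reachable = {0,1,2,3,5,6,7,8}
  0: ok
  1: ok
  2: ok
  3: ok
  5: ok
  6: ok
  7: ok
  8: ok

Answer: INVARIANT HOLDS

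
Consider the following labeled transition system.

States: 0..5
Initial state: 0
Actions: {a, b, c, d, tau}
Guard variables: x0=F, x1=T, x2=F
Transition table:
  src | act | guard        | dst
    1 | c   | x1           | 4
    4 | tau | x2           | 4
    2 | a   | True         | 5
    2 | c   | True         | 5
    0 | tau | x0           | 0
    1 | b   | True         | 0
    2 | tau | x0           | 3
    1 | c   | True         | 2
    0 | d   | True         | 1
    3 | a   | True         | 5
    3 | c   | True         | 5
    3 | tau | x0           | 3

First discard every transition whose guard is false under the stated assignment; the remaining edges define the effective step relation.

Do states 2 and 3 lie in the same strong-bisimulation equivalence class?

Compute ~ classes (split until stable):
  π0 = {{0,1,2,3,4,5}}
  π1 = {{0},{1},{2,3},{4,5}}
stable after 2 split(s): 4 block(s)
2∈{2,3}, 3∈{2,3}

Answer: BISIMILAR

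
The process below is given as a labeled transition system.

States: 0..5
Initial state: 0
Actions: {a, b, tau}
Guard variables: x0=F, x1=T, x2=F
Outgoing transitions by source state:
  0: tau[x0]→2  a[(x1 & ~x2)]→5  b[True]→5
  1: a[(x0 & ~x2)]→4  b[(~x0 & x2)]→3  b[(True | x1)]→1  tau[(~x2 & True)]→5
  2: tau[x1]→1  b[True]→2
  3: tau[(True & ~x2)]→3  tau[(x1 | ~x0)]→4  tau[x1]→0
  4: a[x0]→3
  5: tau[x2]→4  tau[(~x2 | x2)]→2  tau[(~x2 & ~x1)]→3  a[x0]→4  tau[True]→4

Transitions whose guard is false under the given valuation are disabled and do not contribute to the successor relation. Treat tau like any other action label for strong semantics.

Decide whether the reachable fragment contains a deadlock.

Reach set: {0,1,2,4,5}
  0: a→5  b→5  [deg 2]
  1: b→1  tau→5  [deg 2]
  2: b→2  tau→1  [deg 2]
  4: ∅  [deadlock]
  5: tau→2  tau→4  [deg 2]
Path to 4: a·tau

Answer: DEADLOCK at state 4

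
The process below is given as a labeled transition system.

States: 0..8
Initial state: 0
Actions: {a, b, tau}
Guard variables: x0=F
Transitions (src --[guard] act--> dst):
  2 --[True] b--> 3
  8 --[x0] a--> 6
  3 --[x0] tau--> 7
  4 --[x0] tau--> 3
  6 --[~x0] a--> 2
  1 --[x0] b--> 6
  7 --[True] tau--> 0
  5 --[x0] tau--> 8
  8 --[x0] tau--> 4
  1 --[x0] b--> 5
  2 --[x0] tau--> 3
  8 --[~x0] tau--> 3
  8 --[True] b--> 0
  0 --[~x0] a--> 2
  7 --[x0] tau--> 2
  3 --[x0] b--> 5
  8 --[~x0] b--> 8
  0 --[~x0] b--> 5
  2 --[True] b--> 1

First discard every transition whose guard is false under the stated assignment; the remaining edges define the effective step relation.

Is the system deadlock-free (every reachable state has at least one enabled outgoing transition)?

Answer: DEADLOCK at state 1

Analysis:
R = {0,1,2,3,5}
  0: a→2  b→5  [deg 2]
  1: ∅  [STUCK]
  2: b→1  b→3  [deg 2]
  3: ∅  [STUCK]
  5: ∅  [STUCK]
trace reaching 1: a·b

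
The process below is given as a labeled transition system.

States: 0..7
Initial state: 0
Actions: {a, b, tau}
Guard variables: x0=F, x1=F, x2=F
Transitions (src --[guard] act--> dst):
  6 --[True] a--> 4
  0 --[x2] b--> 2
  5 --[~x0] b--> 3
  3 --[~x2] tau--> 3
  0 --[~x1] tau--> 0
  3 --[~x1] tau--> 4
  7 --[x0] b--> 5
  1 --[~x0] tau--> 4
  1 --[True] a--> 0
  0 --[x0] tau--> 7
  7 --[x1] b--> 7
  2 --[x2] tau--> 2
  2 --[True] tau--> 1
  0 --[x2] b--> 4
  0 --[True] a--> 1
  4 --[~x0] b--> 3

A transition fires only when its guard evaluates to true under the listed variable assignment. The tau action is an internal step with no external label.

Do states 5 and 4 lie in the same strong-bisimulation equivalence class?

Bisimulation quotient by refinement:
  P[0] = {{0,1,2,3,4,5,6,7}}
  P[1] = {{0,1},{2,3},{4,5},{6},{7}}
  P[2] = {{0},{1},{2},{3},{4,5},{6},{7}}
7 equivalence class(es) (converged in 3)
[5]={4,5}  [4]={4,5}

Answer: BISIMILAR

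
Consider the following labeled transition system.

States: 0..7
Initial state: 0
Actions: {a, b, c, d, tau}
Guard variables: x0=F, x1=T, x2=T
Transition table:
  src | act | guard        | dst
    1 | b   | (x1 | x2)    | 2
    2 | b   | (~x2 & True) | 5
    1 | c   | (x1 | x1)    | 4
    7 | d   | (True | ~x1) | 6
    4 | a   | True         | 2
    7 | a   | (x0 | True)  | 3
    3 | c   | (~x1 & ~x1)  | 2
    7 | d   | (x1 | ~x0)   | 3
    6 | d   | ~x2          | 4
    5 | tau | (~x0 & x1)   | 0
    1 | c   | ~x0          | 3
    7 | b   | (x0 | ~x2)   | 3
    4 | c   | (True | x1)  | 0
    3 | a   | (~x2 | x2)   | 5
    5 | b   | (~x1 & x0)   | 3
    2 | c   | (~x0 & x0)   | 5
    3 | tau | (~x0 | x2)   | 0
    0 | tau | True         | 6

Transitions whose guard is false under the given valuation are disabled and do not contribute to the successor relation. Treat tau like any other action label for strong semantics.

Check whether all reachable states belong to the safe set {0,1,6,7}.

Inv-set: {0,1,6,7}
Reachable = {0,6}
  0: ✓
  6: ✓

Answer: INVARIANT HOLDS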